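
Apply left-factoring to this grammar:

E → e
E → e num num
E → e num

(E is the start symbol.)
E → e E'
E' → ε
E' → num E''
E'' → num
E'' → ε

Left-factoring transforms A → αβ₁ | αβ₂ into A → αA' and A' → β₁ | β₂
(α is the longest common prefix among the alternatives). Repeat until
no nonterminal has two alternatives with a common prefix.

Round 1: E has alternatives sharing prefix 'e'. Introduce E': E → e E'
  Add: E' → ε
  Add: E' → num num
  Add: E' → num

Round 2: E' has alternatives sharing prefix 'num'. Introduce E'': E' → num E''
  Add: E'' → num
  Add: E'' → ε

No remaining common prefixes — done.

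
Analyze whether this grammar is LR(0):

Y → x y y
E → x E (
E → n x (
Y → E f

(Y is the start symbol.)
A grammar is LR(0) if no state in the canonical LR(0) collection has:
  - both a shift item (dot before a terminal) and a complete item (shift-reduce conflict), or
  - two or more complete items (reduce-reduce conflict; the accept item [Y' → Y .] counts as a complete item here).

Augment with Y' → Y and build the canonical LR(0) collection (I0 = CLOSURE({[Y' → . Y]}), then GOTO on every symbol after a dot until no new states appear). It has 13 states:
  I0: { [E → . n x (], [E → . x E (], [Y → . E f], [Y → . x y y], [Y' → . Y] }  — shift
  I1: { [Y → E . f] }  — shift
  I2: { [Y' → Y .] }  — accept
  I3: { [E → n . x (] }  — shift
  I4: { [E → . n x (], [E → . x E (], [E → x . E (], [Y → x . y y] }  — shift
  I5: { [E → x E . (] }  — shift
  I6: { [E → . n x (], [E → . x E (], [E → x . E (] }  — shift
  I7: { [Y → x y . y] }  — shift
  I8: { [Y → x y y .] }  — reduce
  I9: { [E → x E ( .] }  — reduce
  I10: { [E → n x . (] }  — shift
  I11: { [E → n x ( .] }  — reduce
  I12: { [Y → E f .] }  — reduce

Every state is either a pure shift/goto state or contains exactly one complete item and nothing to shift — no conflicts. The grammar is LR(0).

Answer: Yes, the grammar is LR(0)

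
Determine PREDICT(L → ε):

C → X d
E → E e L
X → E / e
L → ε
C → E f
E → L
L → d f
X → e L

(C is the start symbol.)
PREDICT(L → ε) = (FIRST(RHS) \ {ε}) ∪ (FOLLOW(L) if ε ∈ FIRST(RHS), i.e. RHS ⇒* ε)
The right-hand side is ε (FIRST(ε) = { ε }), so the predict set is FOLLOW(L) = { '/', 'd', 'e', 'f' }
PREDICT(L → ε) = { '/', 'd', 'e', 'f' }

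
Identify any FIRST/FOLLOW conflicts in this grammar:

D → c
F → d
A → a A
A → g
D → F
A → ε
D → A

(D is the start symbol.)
Nullable non-terminals: A, D.
FIRST sets used below: FIRST(F) = { 'd' }, FIRST(A) = { 'a', 'g', ε }

A: nullable alternative(s) A → ε; FOLLOW(A) = { $ }
  A → a A: FIRST \ {ε} = { 'a' } — disjoint from FOLLOW(A)
  A → g: FIRST \ {ε} = { 'g' } — disjoint from FOLLOW(A)
  A → ε: FIRST \ {ε} = { } — this is the only nullable alternative, skip

D: nullable alternative(s) D → A; FOLLOW(D) = { $ }
  D → c: FIRST \ {ε} = { 'c' } — disjoint from FOLLOW(D)
  D → F: FIRST \ {ε} = { 'd' } — disjoint from FOLLOW(D)
  D → A: FIRST \ {ε} = { 'a', 'g' } — this is the only nullable alternative, skip

F has no nullable alternative, so no FIRST/FOLLOW check is needed there.

No FIRST/FOLLOW conflicts found.

Answer: No FIRST/FOLLOW conflicts.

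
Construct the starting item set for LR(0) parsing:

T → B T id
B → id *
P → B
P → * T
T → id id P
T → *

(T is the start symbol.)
First, augment the grammar with T' → T
I₀ = CLOSURE({ [T' → . T] }):
  [T' → . T] has the dot before T: add [T → . B T id], [T → . id id P], [T → . *]
  [T → . B T id] has the dot before B: add [B → . id *]
No further items can be added.

I₀ = { [B → . id *], [T → . *], [T → . B T id], [T → . id id P], [T' → . T] }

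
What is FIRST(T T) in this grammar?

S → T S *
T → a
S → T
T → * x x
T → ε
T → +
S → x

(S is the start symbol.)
{ '*', '+', 'a', ε }

FIRST sets of the non-terminals involved (from the grammar, by fixed-point iteration):
  FIRST(T) = { '*', '+', 'a', ε }

To compute FIRST(T T), process the symbols left to right:
Symbol T is a non-terminal. Add FIRST(T) \ {ε} = { '*', '+', 'a' }
T is nullable (ε ∈ FIRST(T)), continue to the next symbol.
Symbol T is a non-terminal. Add FIRST(T) \ {ε} = { '*', '+', 'a' }
T is nullable (ε ∈ FIRST(T)), continue to the next symbol.
All symbols are nullable, so ε is in the result.
FIRST(T T) = { '*', '+', 'a', ε }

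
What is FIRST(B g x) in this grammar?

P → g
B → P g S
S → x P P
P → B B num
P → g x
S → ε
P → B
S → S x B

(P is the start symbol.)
{ 'g' }

FIRST sets of the non-terminals involved (from the grammar, by fixed-point iteration):
  FIRST(B) = { 'g' }

To compute FIRST(B g x), process the symbols left to right:
Symbol B is a non-terminal. Add FIRST(B) \ {ε} = { 'g' }
B is not nullable (ε ∉ FIRST(B)), so stop here.
FIRST(B g x) = { 'g' }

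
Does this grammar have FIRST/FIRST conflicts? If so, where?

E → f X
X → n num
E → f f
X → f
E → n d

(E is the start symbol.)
A FIRST/FIRST conflict occurs when two productions N → α and N → β for the same non-terminal have FIRST(α) ∩ FIRST(β) ≠ ∅ (with ε ∈ FIRST of a nullable right-hand side, so two nullable alternatives also conflict).

Productions for E:
  E → f X: FIRST = { 'f' }
  E → f f: FIRST = { 'f' }
  E → n d: FIRST = { 'n' }
Productions for X:
  X → n num: FIRST = { 'n' }
  X → f: FIRST = { 'f' }

Conflict for E: E → f X and E → f f
  Overlap: { 'f' }

Answer: Yes. E → f X / E → f f on { 'f' }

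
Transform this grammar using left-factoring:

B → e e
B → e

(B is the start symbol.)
Left-factoring transforms A → αβ₁ | αβ₂ into A → αA' and A' → β₁ | β₂
(α is the longest common prefix among the alternatives). Repeat until
no nonterminal has two alternatives with a common prefix.

Round 1: B has alternatives sharing prefix 'e'. Introduce B': B → e B'
  Add: B' → e
  Add: B' → ε

No remaining common prefixes — done.

Resulting grammar:
B → e B'
B' → e
B' → ε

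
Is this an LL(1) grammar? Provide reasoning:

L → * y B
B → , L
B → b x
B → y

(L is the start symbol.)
Yes, the grammar is LL(1).

A grammar is LL(1) if for each non-terminal N with multiple productions, the predict sets of those productions are pairwise disjoint, where PREDICT(N → α) = (FIRST(α) \ {ε}) ∪ (FOLLOW(N) if α ⇒* ε).

For B:
  PREDICT(B → ',' L) = { ',' }
  PREDICT(B → b x) = { 'b' }
  PREDICT(B → y) = { 'y' }
L has a single production, so nothing to check there.

All predict sets are disjoint. The grammar IS LL(1).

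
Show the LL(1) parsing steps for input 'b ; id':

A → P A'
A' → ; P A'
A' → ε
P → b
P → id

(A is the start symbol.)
LL(1) parsing maintains a stack (initially the start symbol over $) and the input. At each step: if the stack top is a terminal, match it against the current input token; if it is a non-terminal N, replace it with the RHS of M[N, lookahead] (the unique production whose predict set contains the lookahead).

Stack is shown with the top on the left.

Stack     Input     Action
--------------------------
A $       b ; id $  output A → P A'
P A' $    b ; id $  output P → b
b A' $    b ; id $  match 'b'
A' $      ; id $    output A' → ; P A'
; P A' $  ; id $    match ';'
P A' $    id $      output P → id
id A' $   id $      match 'id'
A' $      $         output A' → ε
$         $         accept

The string is accepted.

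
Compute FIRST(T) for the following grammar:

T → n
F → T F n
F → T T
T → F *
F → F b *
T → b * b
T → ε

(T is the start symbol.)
To compute FIRST(T), examine every production with T on the left-hand side, reading each right-hand side left to right until a non-nullable symbol is reached.

FIRST sets of the other non-terminals involved (by the same procedure, iterated to a fixed point):
  FIRST(F) = { '*', 'b', 'n', ε }

From T → n:
  - n is a terminal: add 'n' and stop
From T → F *:
  - F is a non-terminal: add FIRST(F) \ {ε} = { '*', 'b', 'n' }
    F is nullable, so continue to the next symbol
  - '*' is a terminal: add '*' and stop
From T → b * b:
  - b is a terminal: add 'b' and stop
From T → ε:
  - ε-production, so ε ∈ FIRST(T)

Collecting: FIRST(T) = { '*', 'b', 'n', ε }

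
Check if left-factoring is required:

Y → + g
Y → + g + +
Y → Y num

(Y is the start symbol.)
Yes, Y has productions with common prefix '+ g'

Left-factoring is needed when two productions for the same non-terminal
share a common prefix on the right-hand side.

Productions for Y:
  Y → + g
  Y → + g + +
  Y → Y num

Found common prefix '+ g' in productions for Y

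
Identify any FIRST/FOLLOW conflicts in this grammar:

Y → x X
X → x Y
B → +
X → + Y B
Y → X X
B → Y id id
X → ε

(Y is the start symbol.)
Yes. Y → x X with FOLLOW(Y) on { 'x' }; X → x Y with FOLLOW(X) on { 'x' }; X → '+' Y B with FOLLOW(X) on { '+' }

A FIRST/FOLLOW conflict occurs when a non-terminal N has a nullable alternative N → β (β ⇒* ε) and another alternative N → α with FIRST(α) ∩ FOLLOW(N) ≠ ∅: on such a lookahead the parser cannot decide between expanding α and letting N vanish via β.

Nullable non-terminals: X, Y.
FIRST sets used below: FIRST(X) = { '+', 'x', ε }

X: nullable alternative(s) X → ε; FOLLOW(X) = { $, '+', 'id', 'x' }
  X → x Y: FIRST \ {ε} = { 'x' } — overlaps FOLLOW(X) on { 'x' }: CONFLICT
  X → + Y B: FIRST \ {ε} = { '+' } — overlaps FOLLOW(X) on { '+' }: CONFLICT
  X → ε: FIRST \ {ε} = { } — this is the only nullable alternative, skip

Y: nullable alternative(s) Y → X X; FOLLOW(Y) = { $, '+', 'id', 'x' }
  Y → x X: FIRST \ {ε} = { 'x' } — overlaps FOLLOW(Y) on { 'x' }: CONFLICT
  Y → X X: FIRST \ {ε} = { '+', 'x' } — this is the only nullable alternative, skip

B has no nullable alternative, so no FIRST/FOLLOW check is needed there.

So the grammar has 3 FIRST/FOLLOW conflicts (marked CONFLICT above).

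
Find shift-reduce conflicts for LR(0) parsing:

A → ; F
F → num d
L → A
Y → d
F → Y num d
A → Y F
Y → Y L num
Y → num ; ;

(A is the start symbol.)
No shift-reduce conflicts

Augment with A' → A and build the canonical LR(0) collection (I0 = CLOSURE({[A' → . A]}), then GOTO on every symbol after a dot until no new states appear). It has 21 states:
  I0: { [A → . ; F], [A → . Y F], [A' → . A], [Y → . Y L num], [Y → . d], [Y → . num ; ;] }  — shift
  I1: { [A → ; . F], [F → . Y num d], [F → . num d], [Y → . Y L num], [Y → . d], [Y → . num ; ;] }  — shift
  I2: { [A' → A .] }  — accept
  I3: { [A → . ; F], [A → . Y F], [A → Y . F], [F → . Y num d], [F → . num d], [L → . A], [Y → . Y L num], [Y → . d], [Y → . num ; ;], [Y → Y . L num] }  — shift
  I4: { [Y → d .] }  — reduce
  I5: { [Y → num . ; ;] }  — shift
  I6: { [Y → num ; . ;] }  — shift
  I7: { [Y → num ; ; .] }  — reduce
  I8: { [L → A .] }  — reduce
  I9: { [A → Y F .] }  — reduce
  I10: { [Y → Y L . num] }  — shift
  I11: { [A → . ; F], [A → . Y F], [A → Y . F], [F → . Y num d], [F → . num d], [F → Y . num d], [L → . A], [Y → . Y L num], [Y → . d], [Y → . num ; ;], [Y → Y . L num] }  — shift
  I12: { [F → num . d], [Y → num . ; ;] }  — shift
  I13: { [F → num d .] }  — reduce
  I14: { [F → Y num . d], [F → num . d], [Y → num . ; ;] }  — shift
  I15: { [F → Y num d .], [F → num d .] }  — 2 reduces
  I16: { [Y → Y L num .] }  — reduce
  I17: { [A → ; F .] }  — reduce
  I18: { [A → . ; F], [A → . Y F], [F → Y . num d], [L → . A], [Y → . Y L num], [Y → . d], [Y → . num ; ;], [Y → Y . L num] }  — shift
  I19: { [F → Y num . d], [Y → num . ; ;] }  — shift
  I20: { [F → Y num d .] }  — reduce

No state contains both a complete item and a shift item.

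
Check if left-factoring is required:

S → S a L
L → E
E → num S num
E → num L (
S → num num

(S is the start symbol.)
Left-factoring is needed when two productions for the same non-terminal
share a common prefix on the right-hand side.

Productions for S:
  S → S a L
  S → num num
Productions for E:
  E → num S num
  E → num L (

Found common prefix 'num' in productions for E

Answer: Yes, E has productions with common prefix 'num'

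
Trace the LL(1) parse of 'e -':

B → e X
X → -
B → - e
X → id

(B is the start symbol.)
LL(1) parsing maintains a stack (initially the start symbol over $) and the input. At each step: if the stack top is a terminal, match it against the current input token; if it is a non-terminal N, replace it with the RHS of M[N, lookahead] (the unique production whose predict set contains the lookahead).

Stack is shown with the top on the left.

Stack  Input  Action
--------------------
B $    e - $  output B → e X
e X $  e - $  match 'e'
X $    - $    output X → -
- $    - $    match '-'
$      $      accept

The string is accepted.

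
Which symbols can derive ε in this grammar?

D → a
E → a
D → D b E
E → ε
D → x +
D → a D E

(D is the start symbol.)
ε-productions: E → ε
So E is immediately nullable.
No further non-terminal can be added: every production for the remaining non-terminals contains a terminal or a non-nullable non-terminal.
Nullable = { 'E' }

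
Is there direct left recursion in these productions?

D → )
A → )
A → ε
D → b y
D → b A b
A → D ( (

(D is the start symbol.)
Direct left recursion occurs when N → N α for some non-terminal N (the right-hand side begins with the left-hand side itself).

D → ): starts with ')'
A → ): starts with ')'
A → ε: starts with ε
D → b y: starts with b
D → b A b: starts with b
A → D ( (: starts with D

No direct left recursion found.

Answer: No direct left recursion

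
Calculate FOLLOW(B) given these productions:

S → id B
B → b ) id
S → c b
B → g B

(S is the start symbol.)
To compute FOLLOW(B), find every occurrence of B on a right-hand side N → α B β: add FIRST(β) \ {ε}, and if β is empty or nullable also add FOLLOW(N). Iterate to a fixed point.

In S → id B: B is at the end, add FOLLOW(S)
In B → g B: B is at the end; this adds FOLLOW(B) to itself — nothing new

The FOLLOW sets referred to above (computed the same way, to a fixed point):
  FOLLOW(S) = { $ }

Taking the union: FOLLOW(B) = { $ }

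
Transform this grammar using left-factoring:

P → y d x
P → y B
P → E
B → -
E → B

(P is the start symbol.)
P → y P'
P' → d x
P' → B
P → E
B → -
E → B

Left-factoring transforms A → αβ₁ | αβ₂ into A → αA' and A' → β₁ | β₂
(α is the longest common prefix among the alternatives). Repeat until
no nonterminal has two alternatives with a common prefix.

Round 1: P has alternatives sharing prefix 'y'. Introduce P': P → y P'
  Add: P' → d x
  Add: P' → B

No remaining common prefixes — done.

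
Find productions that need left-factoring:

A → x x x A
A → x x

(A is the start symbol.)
Yes, A has productions with common prefix 'x x'

Left-factoring is needed when two productions for the same non-terminal
share a common prefix on the right-hand side.

Productions for A:
  A → x x x A
  A → x x

Found common prefix 'x x' in productions for A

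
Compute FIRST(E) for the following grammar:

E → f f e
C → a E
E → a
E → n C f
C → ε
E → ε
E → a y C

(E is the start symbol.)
{ 'a', 'f', 'n', ε }

From E → f f e:
  - f is a terminal: add 'f' and stop
From E → a:
  - a is a terminal: add 'a' and stop
From E → n C f:
  - n is a terminal: add 'n' and stop
From E → ε:
  - ε-production, so ε ∈ FIRST(E)
From E → a y C:
  - a is a terminal: add 'a' and stop

Collecting: FIRST(E) = { 'a', 'f', 'n', ε }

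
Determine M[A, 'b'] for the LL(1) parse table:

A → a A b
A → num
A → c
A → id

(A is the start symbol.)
Empty (error entry)

To find M[A, 'b'], we find productions for A where 'b' is in the predict set (PREDICT(N → α) = (FIRST(α) \ {ε}) ∪ (FOLLOW(N) if α ⇒* ε)).

A → a A b: PREDICT = { 'a' }
A → num: PREDICT = { 'num' }
A → c: PREDICT = { 'c' }
A → id: PREDICT = { 'id' }

M[A, 'b'] is empty (no production applies)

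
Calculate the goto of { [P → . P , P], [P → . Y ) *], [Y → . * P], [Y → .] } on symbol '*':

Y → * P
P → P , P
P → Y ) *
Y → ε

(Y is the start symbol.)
{ [P → . P , P], [P → . Y ) *], [Y → * . P], [Y → . * P], [Y → .] }

GOTO(I, '*') = CLOSURE({ [A → αX.β] : [A → α.Xβ] ∈ I, X = '*' })

Items with dot before '*', with the dot advanced:
  [Y → . * P] → [Y → * . P]
Closure of the advanced items:
  [Y → * . P] has the dot before P: add [P → . P , P], [P → . Y ) *]
  [P → . Y ) *] has the dot before Y: add [Y → . * P], [Y → .]

GOTO = { [P → . P , P], [P → . Y ) *], [Y → * . P], [Y → . * P], [Y → .] }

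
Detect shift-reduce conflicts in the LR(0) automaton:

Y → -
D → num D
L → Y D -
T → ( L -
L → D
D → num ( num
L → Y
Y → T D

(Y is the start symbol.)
Yes — I12: [L → Y .] vs [D → . num ( num]

A shift-reduce conflict occurs when an LR(0) state has both:
  - a complete (reduce) item [A → α .] (dot at the end), and
  - a shift item [B → β . c γ] (dot before a terminal).

Augment with Y' → Y and build the canonical LR(0) collection (I0 = CLOSURE({[Y' → . Y]}), then GOTO on every symbol after a dot until no new states appear). It has 16 states:
  I0: { [T → . ( L -], [Y → . -], [Y → . T D], [Y' → . Y] }  — shift
  I1: { [D → . num ( num], [D → . num D], [L → . D], [L → . Y D -], [L → . Y], [T → ( . L -], [T → . ( L -], [Y → . -], [Y → . T D] }  — shift
  I2: { [Y → - .] }  — reduce
  I3: { [D → . num ( num], [D → . num D], [Y → T . D] }  — shift
  I4: { [Y' → Y .] }  — accept
  I5: { [Y → T D .] }  — reduce
  I6: { [D → . num ( num], [D → . num D], [D → num . ( num], [D → num . D] }  — shift
  I7: { [D → num ( . num] }  — shift
  I8: { [D → num D .] }  — reduce
  I9: { [D → num ( num .] }  — reduce
  I10: { [L → D .] }  — reduce
  I11: { [T → ( L . -] }  — shift
  I12: { [D → . num ( num], [D → . num D], [L → Y . D -], [L → Y .] }  — shift, reduce
  I13: { [L → Y D . -] }  — shift
  I14: { [L → Y D - .] }  — reduce
  I15: { [T → ( L - .] }  — reduce

I12 contains reduce item [L → Y .] and shift items [D → . num ( num], [D → . num D] — shift-reduce conflict.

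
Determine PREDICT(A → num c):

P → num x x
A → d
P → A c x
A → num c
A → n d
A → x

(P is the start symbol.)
PREDICT(A → num c) = (FIRST(RHS) \ {ε}) ∪ (FOLLOW(A) if ε ∈ FIRST(RHS), i.e. RHS ⇒* ε)
FIRST(num c) = { 'num' }
ε ∉ FIRST(num c), so FOLLOW(A) is not added.
PREDICT(A → num c) = { 'num' }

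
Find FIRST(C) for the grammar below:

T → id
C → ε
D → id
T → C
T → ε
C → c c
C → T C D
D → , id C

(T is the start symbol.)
FIRST sets of the other non-terminals involved (by the same procedure, iterated to a fixed point):
  FIRST(T) = { ',', 'c', 'id', ε }
  FIRST(D) = { ',', 'id' }

From C → ε:
  - ε-production, so ε ∈ FIRST(C)
From C → c c:
  - c is a terminal: add 'c' and stop
From C → T C D:
  - T is a non-terminal: add FIRST(T) \ {ε} = { ',', 'c', 'id' }
    T is nullable, so continue to the next symbol
  - C is the symbol being defined: contributes nothing new
    C is nullable, so continue to the next symbol
  - D is a non-terminal: add FIRST(D) \ {ε} = { ',', 'id' }
    D is not nullable, so stop

Collecting: FIRST(C) = { ',', 'c', 'id', ε }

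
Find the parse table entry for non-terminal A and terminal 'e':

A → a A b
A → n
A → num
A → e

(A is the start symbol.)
To find M[A, 'e'], we find productions for A where 'e' is in the predict set (PREDICT(N → α) = (FIRST(α) \ {ε}) ∪ (FOLLOW(N) if α ⇒* ε)).

A → a A b: PREDICT = { 'a' }
A → n: PREDICT = { 'n' }
A → num: PREDICT = { 'num' }
A → e: PREDICT = { 'e' }
  'e' is in predict set, so this production goes in M[A, 'e']

M[A, 'e'] = A → e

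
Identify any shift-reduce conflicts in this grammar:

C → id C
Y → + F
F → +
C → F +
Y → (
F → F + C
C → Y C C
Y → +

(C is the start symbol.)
Augment with C' → C and build the canonical LR(0) collection (I0 = CLOSURE({[C' → . C]}), then GOTO on every symbol after a dot until no new states appear). It has 15 states:
  I0: { [C → . F +], [C → . Y C C], [C → . id C], [C' → . C], [F → . +], [F → . F + C], [Y → . (], [Y → . + F], [Y → . +] }  — shift
  I1: { [Y → ( .] }  — reduce
  I2: { [F → + .], [F → . +], [F → . F + C], [Y → + . F], [Y → + .] }  — shift, 2 reduces
  I3: { [C' → C .] }  — accept
  I4: { [C → F . +], [F → F . + C] }  — shift
  I5: { [C → . F +], [C → . Y C C], [C → . id C], [C → Y . C C], [F → . +], [F → . F + C], [Y → . (], [Y → . + F], [Y → . +] }  — shift
  I6: { [C → . F +], [C → . Y C C], [C → . id C], [C → id . C], [F → . +], [F → . F + C], [Y → . (], [Y → . + F], [Y → . +] }  — shift
  I7: { [C → id C .] }  — reduce
  I8: { [C → . F +], [C → . Y C C], [C → . id C], [C → Y C . C], [F → . +], [F → . F + C], [Y → . (], [Y → . + F], [Y → . +] }  — shift
  I9: { [C → Y C C .] }  — reduce
  I10: { [C → . F +], [C → . Y C C], [C → . id C], [C → F + .], [F → . +], [F → . F + C], [F → F + . C], [Y → . (], [Y → . + F], [Y → . +] }  — shift, reduce
  I11: { [F → F + C .] }  — reduce
  I12: { [F → + .] }  — reduce
  I13: { [F → F . + C], [Y → + F .] }  — shift, reduce
  I14: { [C → . F +], [C → . Y C C], [C → . id C], [F → . +], [F → . F + C], [F → F + . C], [Y → . (], [Y → . + F], [Y → . +] }  — shift

I2 contains reduce items [F → + .], [Y → + .] and shift item [F → . +] — shift-reduce conflict.
I10 contains reduce item [C → F + .] and shift items [C → . id C], [F → . +], [Y → . (], [Y → . +], [Y → . + F] — shift-reduce conflict.
I13 contains reduce item [Y → + F .] and shift item [F → F . + C] — shift-reduce conflict.

Answer: Yes — I2: [F → + .] vs [F → . +]; I10: [C → F + .] vs [C → . id C]; I13: [Y → + F .] vs [F → F . + C]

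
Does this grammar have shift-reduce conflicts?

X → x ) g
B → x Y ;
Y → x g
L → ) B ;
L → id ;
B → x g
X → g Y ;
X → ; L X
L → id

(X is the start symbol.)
A shift-reduce conflict occurs when an LR(0) state has both:
  - a complete (reduce) item [A → α .] (dot at the end), and
  - a shift item [B → β . c γ] (dot before a terminal).

Augment with X' → X and build the canonical LR(0) collection (I0 = CLOSURE({[X' → . X]}), then GOTO on every symbol after a dot until no new states appear). It has 22 states:
  I0: { [X → . ; L X], [X → . g Y ;], [X → . x ) g], [X' → . X] }  — shift
  I1: { [L → . ) B ;], [L → . id ;], [L → . id], [X → ; . L X] }  — shift
  I2: { [X' → X .] }  — accept
  I3: { [X → g . Y ;], [Y → . x g] }  — shift
  I4: { [X → x . ) g] }  — shift
  I5: { [X → x ) . g] }  — shift
  I6: { [X → x ) g .] }  — reduce
  I7: { [X → g Y . ;] }  — shift
  I8: { [Y → x . g] }  — shift
  I9: { [Y → x g .] }  — reduce
  I10: { [X → g Y ; .] }  — reduce
  I11: { [B → . x Y ;], [B → . x g], [L → ) . B ;] }  — shift
  I12: { [X → . ; L X], [X → . g Y ;], [X → . x ) g], [X → ; L . X] }  — shift
  I13: { [L → id . ;], [L → id .] }  — shift, reduce
  I14: { [L → id ; .] }  — reduce
  I15: { [X → ; L X .] }  — reduce
  I16: { [L → ) B . ;] }  — shift
  I17: { [B → x . Y ;], [B → x . g], [Y → . x g] }  — shift
  I18: { [B → x Y . ;] }  — shift
  I19: { [B → x g .] }  — reduce
  I20: { [B → x Y ; .] }  — reduce
  I21: { [L → ) B ; .] }  — reduce

I13 contains reduce item [L → id .] and shift item [L → id . ;] — shift-reduce conflict.

Answer: Yes — I13: [L → id .] vs [L → id . ;]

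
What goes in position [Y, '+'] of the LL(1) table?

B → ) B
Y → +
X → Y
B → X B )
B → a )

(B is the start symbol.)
Y → +

To find M[Y, '+'], we find productions for Y where '+' is in the predict set (PREDICT(N → α) = (FIRST(α) \ {ε}) ∪ (FOLLOW(N) if α ⇒* ε)).

Y → +: PREDICT = { '+' }
  '+' is in predict set, so this production goes in M[Y, '+']

M[Y, '+'] = Y → +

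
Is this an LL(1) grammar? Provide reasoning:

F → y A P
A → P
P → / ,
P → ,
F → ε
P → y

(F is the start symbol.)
Yes, the grammar is LL(1).

A grammar is LL(1) if for each non-terminal N with multiple productions, the predict sets of those productions are pairwise disjoint, where PREDICT(N → α) = (FIRST(α) \ {ε}) ∪ (FOLLOW(N) if α ⇒* ε).

Relevant sets:
  FOLLOW(F) = { $ }

For F:
  PREDICT(F → y A P) = { 'y' }
  PREDICT(F → ε) = { $ }
For P:
  PREDICT(P → '/' ',') = { '/' }
  PREDICT(P → ',') = { ',' }
  PREDICT(P → y) = { 'y' }
A has a single production, so nothing to check there.

All predict sets are disjoint. The grammar IS LL(1).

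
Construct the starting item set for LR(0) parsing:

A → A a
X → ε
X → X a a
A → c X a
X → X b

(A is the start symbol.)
First, augment the grammar with A' → A
I₀ = CLOSURE({ [A' → . A] }):
  [A' → . A] has the dot before A: add [A → . A a], [A → . c X a]
No further items can be added.

I₀ = { [A → . A a], [A → . c X a], [A' → . A] }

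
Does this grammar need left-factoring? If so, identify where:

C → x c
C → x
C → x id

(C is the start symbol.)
Left-factoring is needed when two productions for the same non-terminal
share a common prefix on the right-hand side.

Productions for C:
  C → x c
  C → x
  C → x id

Found common prefix 'x' in productions for C

Answer: Yes, C has productions with common prefix 'x'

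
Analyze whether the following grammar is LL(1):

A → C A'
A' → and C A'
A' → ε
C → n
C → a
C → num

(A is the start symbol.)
A grammar is LL(1) if for each non-terminal N with multiple productions, the predict sets of those productions are pairwise disjoint, where PREDICT(N → α) = (FIRST(α) \ {ε}) ∪ (FOLLOW(N) if α ⇒* ε).

Relevant sets:
  FOLLOW(A') = { $ }

For A':
  PREDICT(A' → and C A') = { 'and' }
  PREDICT(A' → ε) = { $ }
For C:
  PREDICT(C → n) = { 'n' }
  PREDICT(C → a) = { 'a' }
  PREDICT(C → num) = { 'num' }
A has a single production, so nothing to check there.

All predict sets are disjoint. The grammar IS LL(1).

Answer: Yes, the grammar is LL(1).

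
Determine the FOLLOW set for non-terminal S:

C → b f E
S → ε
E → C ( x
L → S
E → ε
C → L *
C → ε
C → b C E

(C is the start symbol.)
{ '*' }

To compute FOLLOW(S), find every occurrence of S on a right-hand side N → α S β: add FIRST(β) \ {ε}, and if β is empty or nullable also add FOLLOW(N). Iterate to a fixed point.

In L → S: S is at the end, add FOLLOW(L)

The FOLLOW sets referred to above (computed the same way, to a fixed point):
  FOLLOW(L) = { '*' }

Taking the union: FOLLOW(S) = { '*' }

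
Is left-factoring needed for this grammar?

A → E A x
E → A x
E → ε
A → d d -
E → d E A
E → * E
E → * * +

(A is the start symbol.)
Yes, E has productions with common prefix '*'

Left-factoring is needed when two productions for the same non-terminal
share a common prefix on the right-hand side.

Productions for A:
  A → E A x
  A → d d -
Productions for E:
  E → A x
  E → ε
  E → d E A
  E → * E
  E → * * +

Found common prefix '*' in productions for E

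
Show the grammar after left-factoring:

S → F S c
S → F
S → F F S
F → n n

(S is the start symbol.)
S → F S'
S' → S c
S' → ε
S' → F S
F → n n

Left-factoring transforms A → αβ₁ | αβ₂ into A → αA' and A' → β₁ | β₂
(α is the longest common prefix among the alternatives). Repeat until
no nonterminal has two alternatives with a common prefix.

Round 1: S has alternatives sharing prefix 'F'. Introduce S': S → F S'
  Add: S' → S c
  Add: S' → ε
  Add: S' → F S

No remaining common prefixes — done.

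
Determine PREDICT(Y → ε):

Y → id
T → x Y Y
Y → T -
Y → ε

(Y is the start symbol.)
PREDICT(Y → ε) = (FIRST(RHS) \ {ε}) ∪ (FOLLOW(Y) if ε ∈ FIRST(RHS), i.e. RHS ⇒* ε)
The right-hand side is ε (FIRST(ε) = { ε }), so the predict set is FOLLOW(Y) = { $, '-', 'id', 'x' }
PREDICT(Y → ε) = { $, '-', 'id', 'x' }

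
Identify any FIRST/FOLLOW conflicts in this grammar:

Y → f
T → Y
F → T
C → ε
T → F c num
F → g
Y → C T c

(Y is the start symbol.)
Nullable non-terminals: C.
C has a nullable alternative but only one production, so nothing to check.

F, T, Y have no nullable alternative, so no FIRST/FOLLOW check is needed there.

No FIRST/FOLLOW conflicts found.

Answer: No FIRST/FOLLOW conflicts.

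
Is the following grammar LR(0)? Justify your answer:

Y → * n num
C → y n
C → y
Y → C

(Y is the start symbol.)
No. Shift-reduce conflict between [C → y .] and [C → y . n]

A grammar is LR(0) if no state in the canonical LR(0) collection has:
  - both a shift item (dot before a terminal) and a complete item (shift-reduce conflict), or
  - two or more complete items (reduce-reduce conflict; the accept item [Y' → Y .] counts as a complete item here).

Augment with Y' → Y and build the canonical LR(0) collection (I0 = CLOSURE({[Y' → . Y]}), then GOTO on every symbol after a dot until no new states appear). It has 8 states:
  I0: { [C → . y n], [C → . y], [Y → . * n num], [Y → . C], [Y' → . Y] }  — shift
  I1: { [Y → * . n num] }  — shift
  I2: { [Y → C .] }  — reduce
  I3: { [Y' → Y .] }  — accept
  I4: { [C → y . n], [C → y .] }  — shift, reduce
  I5: { [C → y n .] }  — reduce
  I6: { [Y → * n . num] }  — shift
  I7: { [Y → * n num .] }  — reduce

Conflict in state I4:
  Shift-reduce conflict between [C → y .] and [C → y . n]
So the grammar is NOT LR(0).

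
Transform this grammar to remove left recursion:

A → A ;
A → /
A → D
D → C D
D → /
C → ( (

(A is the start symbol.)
A is directly left-recursive. The standard transformation for
  A → A α₁ | ... | A α_m | β₁ | ... | β_n
is
  A  → β₁ A' | ... | β_n A'
  A' → α₁ A' | ... | α_m A' | ε

A → / becomes A → / A'
A → D becomes A → D A'
A → A ; becomes A' → ; A'
Add A' → ε

Productions for other non-terminals are unchanged:
  D → C D
  D → /
  C → ( (

Resulting grammar:
A → / A'
A → D A'
A' → ; A'
A' → ε
D → C D
D → /
C → ( (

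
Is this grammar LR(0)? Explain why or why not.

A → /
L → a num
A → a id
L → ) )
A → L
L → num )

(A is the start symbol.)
A grammar is LR(0) if no state in the canonical LR(0) collection has:
  - both a shift item (dot before a terminal) and a complete item (shift-reduce conflict), or
  - two or more complete items (reduce-reduce conflict; the accept item [A' → A .] counts as a complete item here).

Augment with A' → A and build the canonical LR(0) collection (I0 = CLOSURE({[A' → . A]}), then GOTO on every symbol after a dot until no new states appear). It has 11 states:
  I0: { [A → . /], [A → . L], [A → . a id], [A' → . A], [L → . ) )], [L → . a num], [L → . num )] }  — shift
  I1: { [L → ) . )] }  — shift
  I2: { [A → / .] }  — reduce
  I3: { [A' → A .] }  — accept
  I4: { [A → L .] }  — reduce
  I5: { [A → a . id], [L → a . num] }  — shift
  I6: { [L → num . )] }  — shift
  I7: { [L → num ) .] }  — reduce
  I8: { [A → a id .] }  — reduce
  I9: { [L → a num .] }  — reduce
  I10: { [L → ) ) .] }  — reduce

Every state is either a pure shift/goto state or contains exactly one complete item and nothing to shift — no conflicts. The grammar is LR(0).

Answer: Yes, the grammar is LR(0)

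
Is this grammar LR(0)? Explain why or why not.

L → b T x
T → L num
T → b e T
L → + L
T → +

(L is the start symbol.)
No. Shift-reduce conflict between [T → + .] and [L → . + L]

A grammar is LR(0) if no state in the canonical LR(0) collection has:
  - both a shift item (dot before a terminal) and a complete item (shift-reduce conflict), or
  - two or more complete items (reduce-reduce conflict; the accept item [L' → L .] counts as a complete item here).

Augment with L' → L and build the canonical LR(0) collection (I0 = CLOSURE({[L' → . L]}), then GOTO on every symbol after a dot until no new states appear). It has 13 states:
  I0: { [L → . + L], [L → . b T x], [L' → . L] }  — shift
  I1: { [L → + . L], [L → . + L], [L → . b T x] }  — shift
  I2: { [L' → L .] }  — accept
  I3: { [L → . + L], [L → . b T x], [L → b . T x], [T → . +], [T → . L num], [T → . b e T] }  — shift
  I4: { [L → + . L], [L → . + L], [L → . b T x], [T → + .] }  — shift, reduce
  I5: { [T → L . num] }  — shift
  I6: { [L → b T . x] }  — shift
  I7: { [L → . + L], [L → . b T x], [L → b . T x], [T → . +], [T → . L num], [T → . b e T], [T → b . e T] }  — shift
  I8: { [L → . + L], [L → . b T x], [T → . +], [T → . L num], [T → . b e T], [T → b e . T] }  — shift
  I9: { [T → b e T .] }  — reduce
  I10: { [L → b T x .] }  — reduce
  I11: { [T → L num .] }  — reduce
  I12: { [L → + L .] }  — reduce

Conflict in state I4:
  Shift-reduce conflict between [T → + .] and [L → . + L]
So the grammar is NOT LR(0).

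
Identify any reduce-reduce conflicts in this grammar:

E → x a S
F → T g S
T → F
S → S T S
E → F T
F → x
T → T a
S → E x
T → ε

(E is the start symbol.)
Yes — I2: [T → .] vs [T → F .]; I7: [E → x a S .] vs [T → .]; I11: [S → S T S .] vs [T → .]; I14: [F → T g S .] vs [T → .]

A reduce-reduce conflict occurs when an LR(0) state has two complete items [A → α .] and [B → β .] — both call for a reduction, and with no lookahead the parser cannot choose between them.

Augment with E' → E and build the canonical LR(0) collection (I0 = CLOSURE({[E' → . E]}), then GOTO on every symbol after a dot until no new states appear). It has 17 states:
  I0: { [E → . F T], [E → . x a S], [E' → . E], [F → . T g S], [F → . x], [T → . F], [T → . T a], [T → .] }  — shift, reduce
  I1: { [E' → E .] }  — accept
  I2: { [E → F . T], [F → . T g S], [F → . x], [T → . F], [T → . T a], [T → .], [T → F .] }  — shift, 2 reduces
  I3: { [F → T . g S], [T → T . a] }  — shift
  I4: { [E → x . a S], [F → x .] }  — shift, reduce
  I5: { [E → . F T], [E → . x a S], [E → x a . S], [F → . T g S], [F → . x], [S → . E x], [S → . S T S], [T → . F], [T → . T a], [T → .] }  — shift, reduce
  I6: { [S → E . x] }  — shift
  I7: { [E → x a S .], [F → . T g S], [F → . x], [S → S . T S], [T → . F], [T → . T a], [T → .] }  — shift, 2 reduces
  I8: { [T → F .] }  — reduce
  I9: { [E → . F T], [E → . x a S], [F → . T g S], [F → . x], [F → T . g S], [S → . E x], [S → . S T S], [S → S T . S], [T → . F], [T → . T a], [T → .], [T → T . a] }  — shift, reduce
  I10: { [F → x .] }  — reduce
  I11: { [F → . T g S], [F → . x], [S → S . T S], [S → S T S .], [T → . F], [T → . T a], [T → .] }  — shift, 2 reduces
  I12: { [T → T a .] }  — reduce
  I13: { [E → . F T], [E → . x a S], [F → . T g S], [F → . x], [F → T g . S], [S → . E x], [S → . S T S], [T → . F], [T → . T a], [T → .] }  — shift, reduce
  I14: { [F → . T g S], [F → . x], [F → T g S .], [S → S . T S], [T → . F], [T → . T a], [T → .] }  — shift, 2 reduces
  I15: { [S → E x .] }  — reduce
  I16: { [E → F T .], [F → T . g S], [T → T . a] }  — shift, reduce

I2 contains complete items [T → .], [T → F .] — reduce-reduce conflict.
I7 contains complete items [E → x a S .], [T → .] — reduce-reduce conflict.
I11 contains complete items [S → S T S .], [T → .] — reduce-reduce conflict.
I14 contains complete items [F → T g S .], [T → .] — reduce-reduce conflict.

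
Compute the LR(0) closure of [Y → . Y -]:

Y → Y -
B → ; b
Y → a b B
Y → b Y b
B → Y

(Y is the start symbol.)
{ [Y → . Y -], [Y → . a b B], [Y → . b Y b] }

To compute CLOSURE, for each item [A → α.Bβ] where B is a non-terminal, add [B → .γ] for all productions B → γ; repeat for the newly added items until nothing changes.

Start with: [Y → . Y -]
  [Y → . Y -] has the dot before Y: add [Y → . a b B], [Y → . b Y b]
No further items can be added.

CLOSURE = { [Y → . Y -], [Y → . a b B], [Y → . b Y b] }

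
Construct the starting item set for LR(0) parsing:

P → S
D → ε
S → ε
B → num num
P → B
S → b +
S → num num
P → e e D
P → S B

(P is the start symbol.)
{ [B → . num num], [P → . B], [P → . S B], [P → . S], [P → . e e D], [P' → . P], [S → . b +], [S → . num num], [S → .] }

First, augment the grammar with P' → P
I₀ = CLOSURE({ [P' → . P] }):
  [P' → . P] has the dot before P: add [P → . S], [P → . B], [P → . e e D], [P → . S B]
  [P → . S] has the dot before S: add [S → .], [S → . b +], [S → . num num]
  [P → . B] has the dot before B: add [B → . num num]
No further items can be added.

I₀ = { [B → . num num], [P → . B], [P → . S B], [P → . S], [P → . e e D], [P' → . P], [S → . b +], [S → . num num], [S → .] }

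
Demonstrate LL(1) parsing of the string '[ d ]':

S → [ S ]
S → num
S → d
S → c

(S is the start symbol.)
LL(1) parsing maintains a stack (initially the start symbol over $) and the input. At each step: if the stack top is a terminal, match it against the current input token; if it is a non-terminal N, replace it with the RHS of M[N, lookahead] (the unique production whose predict set contains the lookahead).

Stack is shown with the top on the left.

Stack    Input    Action
------------------------
S $      [ d ] $  output S → [ S ]
[ S ] $  [ d ] $  match '['
S ] $    d ] $    output S → d
d ] $    d ] $    match 'd'
] $      ] $      match ']'
$        $        accept

The string is accepted.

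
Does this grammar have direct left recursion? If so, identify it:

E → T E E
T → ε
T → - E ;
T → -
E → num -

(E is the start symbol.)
No direct left recursion

E → T E E: starts with T
T → ε: starts with ε
T → - E ;: starts with '-'
T → -: starts with '-'
E → num -: starts with num

No direct left recursion found.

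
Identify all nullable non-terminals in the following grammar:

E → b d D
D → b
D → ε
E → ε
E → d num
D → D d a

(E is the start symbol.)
A non-terminal is nullable if it can derive ε (the empty string): either it has an ε-production, or it has a production whose right-hand side consists entirely of nullable non-terminals.

ε-productions: D → ε, E → ε
So D, E are immediately nullable.
Every non-terminal is now nullable.
Nullable = { 'D', 'E' }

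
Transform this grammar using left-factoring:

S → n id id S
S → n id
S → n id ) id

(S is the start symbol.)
S → n id S'
S' → id S
S' → ε
S' → ) id

Left-factoring transforms A → αβ₁ | αβ₂ into A → αA' and A' → β₁ | β₂
(α is the longest common prefix among the alternatives). Repeat until
no nonterminal has two alternatives with a common prefix.

Round 1: S has alternatives sharing prefix 'n id'. Introduce S': S → n id S'
  Add: S' → id S
  Add: S' → ε
  Add: S' → ) id

No remaining common prefixes — done.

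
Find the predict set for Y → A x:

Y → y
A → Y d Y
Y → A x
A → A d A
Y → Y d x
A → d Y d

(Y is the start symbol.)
{ 'd', 'y' }

PREDICT(Y → A x) = (FIRST(RHS) \ {ε}) ∪ (FOLLOW(Y) if ε ∈ FIRST(RHS), i.e. RHS ⇒* ε)
FIRST(A) = { 'd', 'y' }
FIRST(A x) = { 'd', 'y' }
ε ∉ FIRST(A x), so FOLLOW(Y) is not added.
PREDICT(Y → A x) = { 'd', 'y' }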